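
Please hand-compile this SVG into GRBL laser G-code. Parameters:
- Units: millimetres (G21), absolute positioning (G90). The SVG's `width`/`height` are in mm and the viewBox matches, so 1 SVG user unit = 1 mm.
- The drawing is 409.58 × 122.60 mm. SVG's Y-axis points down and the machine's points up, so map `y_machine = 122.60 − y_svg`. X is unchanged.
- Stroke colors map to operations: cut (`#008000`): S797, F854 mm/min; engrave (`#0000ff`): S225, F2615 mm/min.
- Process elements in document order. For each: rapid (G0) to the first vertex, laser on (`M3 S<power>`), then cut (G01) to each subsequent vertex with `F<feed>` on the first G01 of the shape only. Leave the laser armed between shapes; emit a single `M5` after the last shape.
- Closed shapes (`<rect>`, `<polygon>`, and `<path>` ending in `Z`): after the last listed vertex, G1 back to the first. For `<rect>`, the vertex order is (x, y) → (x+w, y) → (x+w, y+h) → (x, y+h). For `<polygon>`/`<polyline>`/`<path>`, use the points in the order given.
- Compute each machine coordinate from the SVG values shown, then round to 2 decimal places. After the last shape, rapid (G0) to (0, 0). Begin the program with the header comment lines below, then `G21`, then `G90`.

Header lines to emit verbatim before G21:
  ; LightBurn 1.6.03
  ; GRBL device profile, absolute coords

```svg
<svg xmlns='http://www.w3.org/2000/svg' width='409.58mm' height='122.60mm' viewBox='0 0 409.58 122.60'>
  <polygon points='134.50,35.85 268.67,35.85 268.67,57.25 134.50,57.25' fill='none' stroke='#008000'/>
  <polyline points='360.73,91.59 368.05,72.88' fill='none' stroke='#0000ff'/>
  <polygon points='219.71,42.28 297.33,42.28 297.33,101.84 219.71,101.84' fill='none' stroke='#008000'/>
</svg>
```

; LightBurn 1.6.03
; GRBL device profile, absolute coords
G21
G90
G0 X134.50 Y86.75
M3 S797
G01 X268.67 Y86.75 F854
G01 X268.67 Y65.35
G01 X134.50 Y65.35
G01 X134.50 Y86.75
G0 X360.73 Y31.01
M3 S225
G01 X368.05 Y49.72 F2615
G0 X219.71 Y80.32
M3 S797
G01 X297.33 Y80.32 F854
G01 X297.33 Y20.76
G01 X219.71 Y20.76
G01 X219.71 Y80.32
M5
G0 X0.00 Y0.00

viewBox `0 0 409.58 122.60` with mm width/height → 1 unit = 1 mm. Flip: y_m = 122.60 − y_svg.

**Shape 1** — `<polygon>` rectangle, stroke `#008000` → cut (S797, F854). Machine vertices: (134.50,86.75) → (268.67,86.75) → (268.67,65.35) → (134.50,65.35) → (134.50,86.75). Closed: final G1 returns to the first vertex.

**Shape 2** — `<polyline>` line segment, stroke `#0000ff` → engrave (S225, F2615). Machine vertices: (360.73,31.01) → (368.05,49.72). Open path.

**Shape 3** — `<polygon>` rectangle, stroke `#008000` → cut (S797, F854). Machine vertices: (219.71,80.32) → (297.33,80.32) → (297.33,20.76) → (219.71,20.76) → (219.71,80.32). Closed: final G1 returns to the first vertex.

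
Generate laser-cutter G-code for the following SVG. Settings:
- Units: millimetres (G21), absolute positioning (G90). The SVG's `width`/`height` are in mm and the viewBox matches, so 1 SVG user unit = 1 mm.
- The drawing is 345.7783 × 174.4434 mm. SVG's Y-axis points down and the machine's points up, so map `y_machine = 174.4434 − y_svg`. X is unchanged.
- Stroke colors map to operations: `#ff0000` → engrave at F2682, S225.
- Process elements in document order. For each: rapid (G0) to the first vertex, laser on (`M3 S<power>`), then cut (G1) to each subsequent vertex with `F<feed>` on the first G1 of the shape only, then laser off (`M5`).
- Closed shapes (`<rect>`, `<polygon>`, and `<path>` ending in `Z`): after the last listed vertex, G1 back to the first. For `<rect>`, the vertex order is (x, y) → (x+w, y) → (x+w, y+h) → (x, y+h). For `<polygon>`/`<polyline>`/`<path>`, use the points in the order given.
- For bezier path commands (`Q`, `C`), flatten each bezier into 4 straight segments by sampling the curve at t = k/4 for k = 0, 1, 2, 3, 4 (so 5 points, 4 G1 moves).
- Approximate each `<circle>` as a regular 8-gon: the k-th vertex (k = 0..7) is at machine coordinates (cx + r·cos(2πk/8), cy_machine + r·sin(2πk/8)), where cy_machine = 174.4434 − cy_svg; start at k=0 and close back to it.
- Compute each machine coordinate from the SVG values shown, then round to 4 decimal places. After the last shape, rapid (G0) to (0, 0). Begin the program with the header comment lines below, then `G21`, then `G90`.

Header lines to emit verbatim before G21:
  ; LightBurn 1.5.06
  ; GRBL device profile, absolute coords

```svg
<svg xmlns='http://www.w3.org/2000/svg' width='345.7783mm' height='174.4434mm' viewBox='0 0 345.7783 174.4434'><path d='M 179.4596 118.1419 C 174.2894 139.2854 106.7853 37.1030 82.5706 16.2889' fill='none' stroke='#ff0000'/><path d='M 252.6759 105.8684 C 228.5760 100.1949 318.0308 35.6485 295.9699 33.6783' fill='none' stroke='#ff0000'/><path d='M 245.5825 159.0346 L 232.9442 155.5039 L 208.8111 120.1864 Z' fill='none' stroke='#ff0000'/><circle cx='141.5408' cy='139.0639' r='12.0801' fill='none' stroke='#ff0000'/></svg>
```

1 u = 1 mm; y_m = 174.4434 − y.

[1] `<path>` cubic bezier, #ff0000→engrave S225 F2682: (179.4596,56.3015) → (165.5447,60.3691) → (138.1568,91.4939) → (107.1980,130.4857) → (82.5706,158.1545)

[2] `<path>` cubic bezier, #ff0000→engrave S225 F2682: (252.6759,68.5750) → (252.3758,81.9712) → (273.5583,106.0588) → (295.1231,129.4521) → (295.9699,140.7651)

[3] `<path>` closed polygon, #ff0000→engrave S225 F2682: (245.5825,15.4088) → (232.9442,18.9395) → (208.8111,54.2570) → (245.5825,15.4088) (closed)

[4] `<circle>` circle, #ff0000→engrave S225 F2682: (153.6209,35.3795) → (150.0827,43.9214) → (141.5408,47.4596) → (132.9989,43.9214) → (129.4607,35.3795) → (132.9989,26.8376) → (141.5408,23.2994) → (150.0827,26.8376) → (153.6209,35.3795) (closed)

; LightBurn 1.5.06
; GRBL device profile, absolute coords
G21
G90
G0 X179.4596 Y56.3015
M3 S225
G1 X165.5447 Y60.3691 F2682
G1 X138.1568 Y91.4939
G1 X107.1980 Y130.4857
G1 X82.5706 Y158.1545
M5
G0 X252.6759 Y68.5750
M3 S225
G1 X252.3758 Y81.9712 F2682
G1 X273.5583 Y106.0588
G1 X295.1231 Y129.4521
G1 X295.9699 Y140.7651
M5
G0 X245.5825 Y15.4088
M3 S225
G1 X232.9442 Y18.9395 F2682
G1 X208.8111 Y54.2570
G1 X245.5825 Y15.4088
M5
G0 X153.6209 Y35.3795
M3 S225
G1 X150.0827 Y43.9214 F2682
G1 X141.5408 Y47.4596
G1 X132.9989 Y43.9214
G1 X129.4607 Y35.3795
G1 X132.9989 Y26.8376
G1 X141.5408 Y23.2994
G1 X150.0827 Y26.8376
G1 X153.6209 Y35.3795
M5
G0 X0.0000 Y0.0000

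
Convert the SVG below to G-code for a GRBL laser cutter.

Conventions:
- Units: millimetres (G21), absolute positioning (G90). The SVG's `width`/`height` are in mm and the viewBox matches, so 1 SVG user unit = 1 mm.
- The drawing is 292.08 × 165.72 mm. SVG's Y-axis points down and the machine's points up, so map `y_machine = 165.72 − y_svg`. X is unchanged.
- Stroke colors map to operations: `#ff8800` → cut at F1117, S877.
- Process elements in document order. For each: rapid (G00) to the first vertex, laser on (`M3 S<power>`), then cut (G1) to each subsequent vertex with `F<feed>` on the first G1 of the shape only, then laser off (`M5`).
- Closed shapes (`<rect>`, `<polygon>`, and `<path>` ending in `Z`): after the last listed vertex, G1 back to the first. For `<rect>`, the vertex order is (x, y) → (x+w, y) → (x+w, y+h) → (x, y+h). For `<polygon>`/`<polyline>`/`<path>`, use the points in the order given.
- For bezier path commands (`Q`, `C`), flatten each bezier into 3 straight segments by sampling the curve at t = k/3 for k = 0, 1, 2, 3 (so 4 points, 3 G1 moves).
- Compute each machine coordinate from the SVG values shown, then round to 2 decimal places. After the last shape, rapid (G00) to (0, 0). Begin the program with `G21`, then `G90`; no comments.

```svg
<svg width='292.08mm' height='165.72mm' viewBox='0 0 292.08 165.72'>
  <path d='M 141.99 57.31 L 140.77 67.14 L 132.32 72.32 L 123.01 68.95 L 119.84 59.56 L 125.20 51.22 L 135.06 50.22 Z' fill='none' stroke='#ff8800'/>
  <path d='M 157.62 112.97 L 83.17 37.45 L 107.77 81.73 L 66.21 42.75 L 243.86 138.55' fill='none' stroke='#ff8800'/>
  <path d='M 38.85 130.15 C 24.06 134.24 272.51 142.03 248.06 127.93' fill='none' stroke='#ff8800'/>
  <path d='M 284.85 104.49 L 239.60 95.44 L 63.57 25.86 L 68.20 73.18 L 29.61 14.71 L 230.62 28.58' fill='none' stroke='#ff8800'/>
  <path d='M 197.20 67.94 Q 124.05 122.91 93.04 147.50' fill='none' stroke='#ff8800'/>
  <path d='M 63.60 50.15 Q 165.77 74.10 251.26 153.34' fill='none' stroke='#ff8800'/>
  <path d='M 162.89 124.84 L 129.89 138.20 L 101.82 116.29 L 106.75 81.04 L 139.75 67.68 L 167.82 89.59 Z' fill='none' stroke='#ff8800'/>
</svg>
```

1 u = 1 mm; y_m = 165.72 − y.

[1] `<path>` regular polygon, #ff8800→cut S877 F1117: (141.99,108.41) → (140.77,98.58) → (132.32,93.40) → (123.01,96.77) → (119.84,106.16) → (125.20,114.50) → (135.06,115.50) → (141.99,108.41) (closed)

[2] `<path>` open polyline, #ff8800→cut S877 F1117: (157.62,52.75) → (83.17,128.27) → (107.77,83.99) → (66.21,122.97) → (243.86,27.17)

[3] `<path>` cubic bezier, #ff8800→cut S877 F1117: (38.85,35.57) → (91.95,31.19) → (201.40,30.04) → (248.06,37.79)

[4] `<path>` open polyline, #ff8800→cut S877 F1117: (284.85,61.23) → (239.60,70.28) → (63.57,139.86) → (68.20,92.54) → (29.61,151.01) → (230.62,137.14)

[5] `<path>` quadratic bezier, #ff8800→cut S877 F1117: (197.20,97.78) → (153.12,64.51) → (118.40,37.99) → (93.04,18.22)

[6] `<path>` quadratic bezier, #ff8800→cut S877 F1117: (63.60,115.57) → (129.86,93.46) → (192.41,59.06) → (251.26,12.38)

[7] `<path>` regular polygon, #ff8800→cut S877 F1117: (162.89,40.88) → (129.89,27.52) → (101.82,49.43) → (106.75,84.68) → (139.75,98.04) → (167.82,76.13) → (162.89,40.88) (closed)

G21
G90
G00 X141.99 Y108.41
M3 S877
G1 X140.77 Y98.58 F1117
G1 X132.32 Y93.40
G1 X123.01 Y96.77
G1 X119.84 Y106.16
G1 X125.20 Y114.50
G1 X135.06 Y115.50
G1 X141.99 Y108.41
M5
G00 X157.62 Y52.75
M3 S877
G1 X83.17 Y128.27 F1117
G1 X107.77 Y83.99
G1 X66.21 Y122.97
G1 X243.86 Y27.17
M5
G00 X38.85 Y35.57
M3 S877
G1 X91.95 Y31.19 F1117
G1 X201.40 Y30.04
G1 X248.06 Y37.79
M5
G00 X284.85 Y61.23
M3 S877
G1 X239.60 Y70.28 F1117
G1 X63.57 Y139.86
G1 X68.20 Y92.54
G1 X29.61 Y151.01
G1 X230.62 Y137.14
M5
G00 X197.20 Y97.78
M3 S877
G1 X153.12 Y64.51 F1117
G1 X118.40 Y37.99
G1 X93.04 Y18.22
M5
G00 X63.60 Y115.57
M3 S877
G1 X129.86 Y93.46 F1117
G1 X192.41 Y59.06
G1 X251.26 Y12.38
M5
G00 X162.89 Y40.88
M3 S877
G1 X129.89 Y27.52 F1117
G1 X101.82 Y49.43
G1 X106.75 Y84.68
G1 X139.75 Y98.04
G1 X167.82 Y76.13
G1 X162.89 Y40.88
M5
G00 X0.00 Y0.00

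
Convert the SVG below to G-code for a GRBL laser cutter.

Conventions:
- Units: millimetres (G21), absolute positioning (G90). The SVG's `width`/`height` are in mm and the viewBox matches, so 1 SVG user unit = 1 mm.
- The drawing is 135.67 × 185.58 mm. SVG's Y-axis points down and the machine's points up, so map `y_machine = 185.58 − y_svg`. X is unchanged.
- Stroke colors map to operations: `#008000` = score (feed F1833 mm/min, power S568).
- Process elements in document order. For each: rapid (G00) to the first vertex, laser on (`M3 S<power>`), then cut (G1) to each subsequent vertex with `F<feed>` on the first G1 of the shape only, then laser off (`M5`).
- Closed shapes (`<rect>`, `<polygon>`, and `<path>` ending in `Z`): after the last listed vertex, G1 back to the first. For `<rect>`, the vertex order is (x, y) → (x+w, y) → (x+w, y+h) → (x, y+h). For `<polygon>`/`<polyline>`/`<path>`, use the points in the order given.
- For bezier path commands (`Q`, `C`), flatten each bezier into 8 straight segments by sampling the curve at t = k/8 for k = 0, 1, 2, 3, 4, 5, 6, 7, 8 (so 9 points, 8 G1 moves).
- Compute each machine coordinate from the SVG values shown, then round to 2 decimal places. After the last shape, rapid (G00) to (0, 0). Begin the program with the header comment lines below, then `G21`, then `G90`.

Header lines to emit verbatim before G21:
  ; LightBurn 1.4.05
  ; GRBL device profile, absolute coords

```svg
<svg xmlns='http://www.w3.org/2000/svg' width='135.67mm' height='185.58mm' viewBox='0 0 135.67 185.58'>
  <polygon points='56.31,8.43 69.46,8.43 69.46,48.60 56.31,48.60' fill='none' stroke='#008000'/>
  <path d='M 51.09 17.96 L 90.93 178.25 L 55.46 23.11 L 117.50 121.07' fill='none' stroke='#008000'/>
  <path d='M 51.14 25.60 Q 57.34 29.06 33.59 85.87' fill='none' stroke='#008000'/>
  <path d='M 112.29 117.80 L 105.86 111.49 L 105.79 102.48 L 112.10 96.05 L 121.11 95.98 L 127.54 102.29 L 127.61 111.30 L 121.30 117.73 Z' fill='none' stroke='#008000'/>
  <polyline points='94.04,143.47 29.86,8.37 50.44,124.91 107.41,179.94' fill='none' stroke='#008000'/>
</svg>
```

; LightBurn 1.4.05
; GRBL device profile, absolute coords
G21
G90
G00 X56.31 Y177.15
M3 S568
G1 X69.46 Y177.15 F1833
G1 X69.46 Y136.98
G1 X56.31 Y136.98
G1 X56.31 Y177.15
M5
G00 X51.09 Y167.62
M3 S568
G1 X90.93 Y7.33 F1833
G1 X55.46 Y162.47
G1 X117.50 Y64.51
M5
G00 X51.14 Y159.98
M3 S568
G1 X52.22 Y158.28 F1833
G1 X52.37 Y154.92
G1 X51.58 Y149.88
G1 X49.85 Y143.18
G1 X47.19 Y134.82
G1 X43.59 Y124.78
G1 X39.06 Y113.08
G1 X33.59 Y99.71
M5
G00 X112.29 Y67.78
M3 S568
G1 X105.86 Y74.09 F1833
G1 X105.79 Y83.10
G1 X112.10 Y89.53
G1 X121.11 Y89.60
G1 X127.54 Y83.29
G1 X127.61 Y74.28
G1 X121.30 Y67.85
G1 X112.29 Y67.78
M5
G00 X94.04 Y42.11
M3 S568
G1 X29.86 Y177.21 F1833
G1 X50.44 Y60.67
G1 X107.41 Y5.64
M5
G00 X0.00 Y0.00

1 u = 1 mm; y_m = 185.58 − y.

[1] `<polygon>` rectangle, #008000→score S568 F1833: (56.31,177.15) → (69.46,177.15) → (69.46,136.98) → (56.31,136.98) → (56.31,177.15) (closed)

[2] `<path>` open polyline, #008000→score S568 F1833: (51.09,167.62) → (90.93,7.33) → (55.46,162.47) → (117.50,64.51)

[3] `<path>` quadratic bezier, #008000→score S568 F1833: (51.14,159.98) → (52.22,158.28) → (52.37,154.92) → (51.58,149.88) → (49.85,143.18) → (47.19,134.82) → (43.59,124.78) → (39.06,113.08) → (33.59,99.71)

[4] `<path>` regular polygon, #008000→score S568 F1833: (112.29,67.78) → (105.86,74.09) → (105.79,83.10) → (112.10,89.53) → (121.11,89.60) → (127.54,83.29) → (127.61,74.28) → (121.30,67.85) → (112.29,67.78) (closed)

[5] `<polyline>` open polyline, #008000→score S568 F1833: (94.04,42.11) → (29.86,177.21) → (50.44,60.67) → (107.41,5.64)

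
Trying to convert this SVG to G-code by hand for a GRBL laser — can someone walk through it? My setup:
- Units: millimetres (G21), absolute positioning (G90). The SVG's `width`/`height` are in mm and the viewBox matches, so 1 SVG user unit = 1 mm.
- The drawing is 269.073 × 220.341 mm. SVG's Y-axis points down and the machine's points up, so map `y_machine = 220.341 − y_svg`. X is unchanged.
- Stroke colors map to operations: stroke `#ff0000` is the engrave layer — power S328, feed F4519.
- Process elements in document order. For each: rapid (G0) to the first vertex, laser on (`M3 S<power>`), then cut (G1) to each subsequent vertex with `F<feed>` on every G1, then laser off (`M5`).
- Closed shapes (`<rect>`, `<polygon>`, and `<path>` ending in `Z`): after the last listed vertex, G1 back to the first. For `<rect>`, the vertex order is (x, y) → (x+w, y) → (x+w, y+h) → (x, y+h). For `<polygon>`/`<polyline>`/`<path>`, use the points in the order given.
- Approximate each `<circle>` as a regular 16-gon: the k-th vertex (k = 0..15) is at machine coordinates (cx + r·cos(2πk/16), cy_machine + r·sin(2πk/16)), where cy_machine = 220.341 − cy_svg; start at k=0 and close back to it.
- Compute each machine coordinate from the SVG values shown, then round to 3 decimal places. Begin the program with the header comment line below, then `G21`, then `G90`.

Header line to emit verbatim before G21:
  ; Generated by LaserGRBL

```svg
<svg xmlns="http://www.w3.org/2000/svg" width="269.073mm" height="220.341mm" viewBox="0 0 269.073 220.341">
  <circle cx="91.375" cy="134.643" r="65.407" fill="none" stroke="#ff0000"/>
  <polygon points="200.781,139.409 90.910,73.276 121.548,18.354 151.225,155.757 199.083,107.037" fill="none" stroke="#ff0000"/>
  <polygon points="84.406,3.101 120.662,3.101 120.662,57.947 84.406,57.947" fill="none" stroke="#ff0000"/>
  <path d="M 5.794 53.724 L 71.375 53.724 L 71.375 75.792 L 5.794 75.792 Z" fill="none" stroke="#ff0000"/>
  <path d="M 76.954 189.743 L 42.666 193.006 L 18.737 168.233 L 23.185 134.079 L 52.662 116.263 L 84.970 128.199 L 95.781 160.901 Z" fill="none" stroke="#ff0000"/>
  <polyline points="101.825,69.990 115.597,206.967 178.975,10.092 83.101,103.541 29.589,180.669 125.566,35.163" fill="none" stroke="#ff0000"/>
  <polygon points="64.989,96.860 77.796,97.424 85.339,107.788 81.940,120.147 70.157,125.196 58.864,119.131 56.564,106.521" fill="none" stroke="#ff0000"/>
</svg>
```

; Generated by LaserGRBL
G21
G90
G0 X156.782 Y85.698
M3 S328
G1 X151.803 Y110.728 F4519
G1 X137.625 Y131.948 F4519
G1 X116.405 Y146.126 F4519
G1 X91.375 Y151.105 F4519
G1 X66.345 Y146.126 F4519
G1 X45.125 Y131.948 F4519
G1 X30.947 Y110.728 F4519
G1 X25.968 Y85.698 F4519
G1 X30.947 Y60.668 F4519
G1 X45.125 Y39.448 F4519
G1 X66.345 Y25.270 F4519
G1 X91.375 Y20.291 F4519
G1 X116.405 Y25.270 F4519
G1 X137.625 Y39.448 F4519
G1 X151.803 Y60.668 F4519
G1 X156.782 Y85.698 F4519
M5
G0 X200.781 Y80.932
M3 S328
G1 X90.910 Y147.065 F4519
G1 X121.548 Y201.987 F4519
G1 X151.225 Y64.584 F4519
G1 X199.083 Y113.304 F4519
G1 X200.781 Y80.932 F4519
M5
G0 X84.406 Y217.240
M3 S328
G1 X120.662 Y217.240 F4519
G1 X120.662 Y162.394 F4519
G1 X84.406 Y162.394 F4519
G1 X84.406 Y217.240 F4519
M5
G0 X5.794 Y166.617
M3 S328
G1 X71.375 Y166.617 F4519
G1 X71.375 Y144.549 F4519
G1 X5.794 Y144.549 F4519
G1 X5.794 Y166.617 F4519
M5
G0 X76.954 Y30.598
M3 S328
G1 X42.666 Y27.335 F4519
G1 X18.737 Y52.108 F4519
G1 X23.185 Y86.262 F4519
G1 X52.662 Y104.078 F4519
G1 X84.970 Y92.142 F4519
G1 X95.781 Y59.440 F4519
G1 X76.954 Y30.598 F4519
M5
G0 X101.825 Y150.351
M3 S328
G1 X115.597 Y13.374 F4519
G1 X178.975 Y210.249 F4519
G1 X83.101 Y116.800 F4519
G1 X29.589 Y39.672 F4519
G1 X125.566 Y185.178 F4519
M5
G0 X64.989 Y123.481
M3 S328
G1 X77.796 Y122.917 F4519
G1 X85.339 Y112.553 F4519
G1 X81.940 Y100.194 F4519
G1 X70.157 Y95.145 F4519
G1 X58.864 Y101.210 F4519
G1 X56.564 Y113.820 F4519
G1 X64.989 Y123.481 F4519
M5

viewBox `0 0 269.073 220.341` with mm width/height → 1 unit = 1 mm. Flip: y_m = 220.341 − y_svg.

**Shape 1** — `<circle>` circle, stroke `#ff0000` → engrave (S328, F4519). Machine vertices: (156.782,85.698) → (151.803,110.728) → (137.625,131.948) → (116.405,146.126) → (91.375,151.105) → (66.345,146.126) → (45.125,131.948) → (30.947,110.728) → (25.968,85.698) → (30.947,60.668) → (45.125,39.448) → (66.345,25.270) → (91.375,20.291) → (116.405,25.270) → (137.625,39.448) → (151.803,60.668) → (156.782,85.698). Closed: final G1 returns to the first vertex.

**Shape 2** — `<polygon>` closed polygon, stroke `#ff0000` → engrave (S328, F4519). Machine vertices: (200.781,80.932) → (90.910,147.065) → (121.548,201.987) → (151.225,64.584) → (199.083,113.304) → (200.781,80.932). Closed: final G1 returns to the first vertex.

**Shape 3** — `<polygon>` rectangle, stroke `#ff0000` → engrave (S328, F4519). Machine vertices: (84.406,217.240) → (120.662,217.240) → (120.662,162.394) → (84.406,162.394) → (84.406,217.240). Closed: final G1 returns to the first vertex.

**Shape 4** — `<path>` rectangle, stroke `#ff0000` → engrave (S328, F4519). Machine vertices: (5.794,166.617) → (71.375,166.617) → (71.375,144.549) → (5.794,144.549) → (5.794,166.617). Closed: final G1 returns to the first vertex.

**Shape 5** — `<path>` regular polygon, stroke `#ff0000` → engrave (S328, F4519). Machine vertices: (76.954,30.598) → (42.666,27.335) → (18.737,52.108) → (23.185,86.262) → (52.662,104.078) → (84.970,92.142) → (95.781,59.440) → (76.954,30.598). Closed: final G1 returns to the first vertex.

**Shape 6** — `<polyline>` open polyline, stroke `#ff0000` → engrave (S328, F4519). Machine vertices: (101.825,150.351) → (115.597,13.374) → (178.975,210.249) → (83.101,116.800) → (29.589,39.672) → (125.566,185.178). Open path.

**Shape 7** — `<polygon>` regular polygon, stroke `#ff0000` → engrave (S328, F4519). Machine vertices: (64.989,123.481) → (77.796,122.917) → (85.339,112.553) → (81.940,100.194) → (70.157,95.145) → (58.864,101.210) → (56.564,113.820) → (64.989,123.481). Closed: final G1 returns to the first vertex.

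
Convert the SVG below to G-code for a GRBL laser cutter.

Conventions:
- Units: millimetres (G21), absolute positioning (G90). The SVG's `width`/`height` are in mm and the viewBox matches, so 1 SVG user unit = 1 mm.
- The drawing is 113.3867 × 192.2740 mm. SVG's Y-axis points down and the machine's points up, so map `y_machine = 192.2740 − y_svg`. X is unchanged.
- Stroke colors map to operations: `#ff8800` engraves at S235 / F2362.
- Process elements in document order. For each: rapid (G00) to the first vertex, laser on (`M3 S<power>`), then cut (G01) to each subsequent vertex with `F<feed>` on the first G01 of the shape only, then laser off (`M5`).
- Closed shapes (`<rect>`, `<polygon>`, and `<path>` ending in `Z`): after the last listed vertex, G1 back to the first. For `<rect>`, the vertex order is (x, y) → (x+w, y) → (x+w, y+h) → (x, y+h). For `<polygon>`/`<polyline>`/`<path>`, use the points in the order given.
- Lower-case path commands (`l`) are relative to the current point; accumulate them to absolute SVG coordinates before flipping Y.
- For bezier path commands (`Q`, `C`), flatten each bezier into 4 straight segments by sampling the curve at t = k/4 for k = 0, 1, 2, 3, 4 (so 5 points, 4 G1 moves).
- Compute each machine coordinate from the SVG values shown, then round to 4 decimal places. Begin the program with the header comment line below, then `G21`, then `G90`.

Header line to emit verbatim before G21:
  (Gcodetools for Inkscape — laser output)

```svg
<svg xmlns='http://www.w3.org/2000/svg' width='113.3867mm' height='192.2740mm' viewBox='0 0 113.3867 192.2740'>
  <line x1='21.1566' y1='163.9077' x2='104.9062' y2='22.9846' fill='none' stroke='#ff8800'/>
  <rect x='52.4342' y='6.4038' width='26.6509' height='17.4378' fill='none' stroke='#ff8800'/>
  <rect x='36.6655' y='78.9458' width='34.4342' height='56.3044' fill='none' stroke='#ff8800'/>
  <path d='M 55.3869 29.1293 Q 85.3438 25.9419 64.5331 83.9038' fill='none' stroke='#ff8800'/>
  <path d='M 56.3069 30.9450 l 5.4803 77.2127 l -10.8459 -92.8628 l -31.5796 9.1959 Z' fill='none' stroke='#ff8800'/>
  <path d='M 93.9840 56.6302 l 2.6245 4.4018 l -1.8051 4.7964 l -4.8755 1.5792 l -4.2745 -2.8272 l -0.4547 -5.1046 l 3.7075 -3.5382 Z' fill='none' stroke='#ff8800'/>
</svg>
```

(Gcodetools for Inkscape — laser output)
G21
G90
G00 X21.1566 Y28.3663
M3 S235
G01 X104.9062 Y169.2894 F2362
M5
G00 X52.4342 Y185.8702
M3 S235
G01 X79.0851 Y185.8702 F2362
G01 X79.0851 Y168.4324
G01 X52.4342 Y168.4324
G01 X52.4342 Y185.8702
M5
G00 X36.6655 Y113.3282
M3 S235
G01 X71.0997 Y113.3282 F2362
G01 X71.0997 Y57.0238
G01 X36.6655 Y57.0238
G01 X36.6655 Y113.3282
M5
G00 X55.3869 Y163.1447
M3 S235
G01 X67.1924 Y160.9166 F2362
G01 X72.6519 Y151.0448
G01 X71.7655 Y133.5293
G01 X64.5331 Y108.3702
M5
G00 X56.3069 Y161.3290
M3 S235
G01 X61.7872 Y84.1163 F2362
G01 X50.9413 Y176.9791
G01 X19.3617 Y167.7832
G01 X56.3069 Y161.3290
M5
G00 X93.9840 Y135.6438
M3 S235
G01 X96.6085 Y131.2420 F2362
G01 X94.8034 Y126.4456
G01 X89.9279 Y124.8664
G01 X85.6534 Y127.6936
G01 X85.1987 Y132.7982
G01 X88.9062 Y136.3364
G01 X93.9840 Y135.6438
M5

Since the viewBox matches the mm dimensions, user units are millimetres directly. The only transform is the Y-flip y_m = 192.2740 − y_svg.

Shape 1 is a line segment drawn with `<line>`. Its stroke #ff8800 means engrave at S235, F2362. After flipping Y the toolpath is (21.1566,28.3663) → (104.9062,169.2894).

Shape 2 is a rectangle drawn with `<rect>`. Its stroke #ff8800 means engrave at S235, F2362. After flipping Y the toolpath is (52.4342,185.8702) → (79.0851,185.8702) → (79.0851,168.4324) → (52.4342,168.4324) → (52.4342,185.8702), returning to the start.

Shape 3 is a rectangle drawn with `<rect>`. Its stroke #ff8800 means engrave at S235, F2362. After flipping Y the toolpath is (36.6655,113.3282) → (71.0997,113.3282) → (71.0997,57.0238) → (36.6655,57.0238) → (36.6655,113.3282), returning to the start.

Shape 4 is a quadratic bezier drawn with `<path>`. Its stroke #ff8800 means engrave at S235, F2362. After flipping Y the toolpath is (55.3869,163.1447) → (67.1924,160.9166) → (72.6519,151.0448) → (71.7655,133.5293) → (64.5331,108.3702).

Shape 5 is a closed polygon drawn with `<path>`. Its stroke #ff8800 means engrave at S235, F2362. After flipping Y the toolpath is (56.3069,161.3290) → (61.7872,84.1163) → (50.9413,176.9791) → (19.3617,167.7832) → (56.3069,161.3290), returning to the start.

Shape 6 is a regular polygon drawn with `<path>`. Its stroke #ff8800 means engrave at S235, F2362. After flipping Y the toolpath is (93.9840,135.6438) → (96.6085,131.2420) → (94.8034,126.4456) → (89.9279,124.8664) → (85.6534,127.6936) → (85.1987,132.7982) → (88.9062,136.3364) → (93.9840,135.6438), returning to the start.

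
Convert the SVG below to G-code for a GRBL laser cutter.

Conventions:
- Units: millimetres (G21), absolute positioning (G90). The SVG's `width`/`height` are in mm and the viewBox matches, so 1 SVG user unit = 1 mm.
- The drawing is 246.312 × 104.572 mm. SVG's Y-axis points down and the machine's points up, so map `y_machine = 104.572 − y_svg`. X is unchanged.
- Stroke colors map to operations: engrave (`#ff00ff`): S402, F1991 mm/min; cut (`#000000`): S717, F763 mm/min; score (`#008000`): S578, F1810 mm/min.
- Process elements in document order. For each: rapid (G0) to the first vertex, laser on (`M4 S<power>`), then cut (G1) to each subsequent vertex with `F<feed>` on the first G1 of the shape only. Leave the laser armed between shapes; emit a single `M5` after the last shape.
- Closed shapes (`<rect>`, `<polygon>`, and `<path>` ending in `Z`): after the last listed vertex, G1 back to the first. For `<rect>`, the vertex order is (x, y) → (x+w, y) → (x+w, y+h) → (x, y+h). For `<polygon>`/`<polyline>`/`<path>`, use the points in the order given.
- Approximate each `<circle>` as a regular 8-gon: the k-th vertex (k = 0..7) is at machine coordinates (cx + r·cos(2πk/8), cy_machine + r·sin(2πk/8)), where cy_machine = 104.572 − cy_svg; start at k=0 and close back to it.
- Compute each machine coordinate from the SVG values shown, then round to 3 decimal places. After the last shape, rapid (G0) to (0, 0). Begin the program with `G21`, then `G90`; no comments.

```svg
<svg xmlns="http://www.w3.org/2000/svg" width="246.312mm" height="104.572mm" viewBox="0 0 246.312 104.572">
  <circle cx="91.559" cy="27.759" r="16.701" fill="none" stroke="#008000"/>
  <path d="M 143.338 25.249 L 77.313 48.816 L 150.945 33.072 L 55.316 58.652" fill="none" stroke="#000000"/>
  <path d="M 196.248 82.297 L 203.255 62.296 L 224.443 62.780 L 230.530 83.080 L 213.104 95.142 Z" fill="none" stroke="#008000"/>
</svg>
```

G21
G90
G0 X108.260 Y76.813
M4 S578
G1 X103.368 Y88.622 F1810
G1 X91.559 Y93.514
G1 X79.750 Y88.622
G1 X74.858 Y76.813
G1 X79.750 Y65.004
G1 X91.559 Y60.112
G1 X103.368 Y65.004
G1 X108.260 Y76.813
G0 X143.338 Y79.323
M4 S717
G1 X77.313 Y55.756 F763
G1 X150.945 Y71.500
G1 X55.316 Y45.920
G0 X196.248 Y22.275
M4 S578
G1 X203.255 Y42.276 F1810
G1 X224.443 Y41.792
G1 X230.530 Y21.492
G1 X213.104 Y9.430
G1 X196.248 Y22.275
M5
G0 X0.000 Y0.000

viewBox `0 0 246.312 104.572` with mm width/height → 1 unit = 1 mm. Flip: y_m = 104.572 − y_svg.

**Shape 1** — `<circle>` circle, stroke `#008000` → score (S578, F1810). Machine vertices: (108.260,76.813) → (103.368,88.622) → (91.559,93.514) → (79.750,88.622) → (74.858,76.813) → (79.750,65.004) → (91.559,60.112) → (103.368,65.004) → (108.260,76.813). Closed: final G1 returns to the first vertex.

**Shape 2** — `<path>` open polyline, stroke `#000000` → cut (S717, F763). Machine vertices: (143.338,79.323) → (77.313,55.756) → (150.945,71.500) → (55.316,45.920). Open path.

**Shape 3** — `<path>` regular polygon, stroke `#008000` → score (S578, F1810). Machine vertices: (196.248,22.275) → (203.255,42.276) → (224.443,41.792) → (230.530,21.492) → (213.104,9.430) → (196.248,22.275). Closed: final G1 returns to the first vertex.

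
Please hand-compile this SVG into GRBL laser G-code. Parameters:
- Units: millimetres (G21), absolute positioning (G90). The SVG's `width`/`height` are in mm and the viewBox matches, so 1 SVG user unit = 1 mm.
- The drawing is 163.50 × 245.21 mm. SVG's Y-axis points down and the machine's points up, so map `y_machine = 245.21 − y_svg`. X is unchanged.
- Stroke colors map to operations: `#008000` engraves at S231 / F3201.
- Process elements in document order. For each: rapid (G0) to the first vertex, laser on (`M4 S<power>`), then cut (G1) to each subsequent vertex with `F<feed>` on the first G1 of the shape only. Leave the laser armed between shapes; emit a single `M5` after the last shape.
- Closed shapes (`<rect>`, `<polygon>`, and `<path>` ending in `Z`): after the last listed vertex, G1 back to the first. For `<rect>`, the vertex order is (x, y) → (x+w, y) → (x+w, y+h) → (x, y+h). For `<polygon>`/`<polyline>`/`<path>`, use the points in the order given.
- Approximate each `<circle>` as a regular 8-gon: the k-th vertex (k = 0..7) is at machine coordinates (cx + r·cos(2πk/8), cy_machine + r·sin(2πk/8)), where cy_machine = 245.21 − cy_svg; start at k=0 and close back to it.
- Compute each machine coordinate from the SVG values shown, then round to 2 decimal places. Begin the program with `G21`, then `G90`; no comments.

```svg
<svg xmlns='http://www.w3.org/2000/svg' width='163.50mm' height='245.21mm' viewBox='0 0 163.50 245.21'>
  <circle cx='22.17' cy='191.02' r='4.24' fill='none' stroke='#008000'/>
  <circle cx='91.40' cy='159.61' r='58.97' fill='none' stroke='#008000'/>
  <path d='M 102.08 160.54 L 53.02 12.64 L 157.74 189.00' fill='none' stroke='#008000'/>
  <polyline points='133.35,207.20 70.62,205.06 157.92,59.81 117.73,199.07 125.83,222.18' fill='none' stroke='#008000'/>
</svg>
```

Since the viewBox matches the mm dimensions, user units are millimetres directly. The only transform is the Y-flip y_m = 245.21 − y_svg.

Shape 1 is a circle drawn with `<circle>`. Its stroke #008000 means engrave at S231, F3201. After flipping Y the toolpath is (26.41,54.19) → (25.17,57.19) → (22.17,58.43) → (19.17,57.19) → (17.93,54.19) → (19.17,51.19) → (22.17,49.95) → (25.17,51.19) → (26.41,54.19), returning to the start.

Shape 2 is a circle drawn with `<circle>`. Its stroke #008000 means engrave at S231, F3201. After flipping Y the toolpath is (150.37,85.60) → (133.10,127.30) → (91.40,144.57) → (49.70,127.30) → (32.43,85.60) → (49.70,43.90) → (91.40,26.63) → (133.10,43.90) → (150.37,85.60), returning to the start.

Shape 3 is a open polyline drawn with `<path>`. Its stroke #008000 means engrave at S231, F3201. After flipping Y the toolpath is (102.08,84.67) → (53.02,232.57) → (157.74,56.21).

Shape 4 is a open polyline drawn with `<polyline>`. Its stroke #008000 means engrave at S231, F3201. After flipping Y the toolpath is (133.35,38.01) → (70.62,40.15) → (157.92,185.40) → (117.73,46.14) → (125.83,23.03).

G21
G90
G0 X26.41 Y54.19
M4 S231
G1 X25.17 Y57.19 F3201
G1 X22.17 Y58.43
G1 X19.17 Y57.19
G1 X17.93 Y54.19
G1 X19.17 Y51.19
G1 X22.17 Y49.95
G1 X25.17 Y51.19
G1 X26.41 Y54.19
G0 X150.37 Y85.60
M4 S231
G1 X133.10 Y127.30 F3201
G1 X91.40 Y144.57
G1 X49.70 Y127.30
G1 X32.43 Y85.60
G1 X49.70 Y43.90
G1 X91.40 Y26.63
G1 X133.10 Y43.90
G1 X150.37 Y85.60
G0 X102.08 Y84.67
M4 S231
G1 X53.02 Y232.57 F3201
G1 X157.74 Y56.21
G0 X133.35 Y38.01
M4 S231
G1 X70.62 Y40.15 F3201
G1 X157.92 Y185.40
G1 X117.73 Y46.14
G1 X125.83 Y23.03
M5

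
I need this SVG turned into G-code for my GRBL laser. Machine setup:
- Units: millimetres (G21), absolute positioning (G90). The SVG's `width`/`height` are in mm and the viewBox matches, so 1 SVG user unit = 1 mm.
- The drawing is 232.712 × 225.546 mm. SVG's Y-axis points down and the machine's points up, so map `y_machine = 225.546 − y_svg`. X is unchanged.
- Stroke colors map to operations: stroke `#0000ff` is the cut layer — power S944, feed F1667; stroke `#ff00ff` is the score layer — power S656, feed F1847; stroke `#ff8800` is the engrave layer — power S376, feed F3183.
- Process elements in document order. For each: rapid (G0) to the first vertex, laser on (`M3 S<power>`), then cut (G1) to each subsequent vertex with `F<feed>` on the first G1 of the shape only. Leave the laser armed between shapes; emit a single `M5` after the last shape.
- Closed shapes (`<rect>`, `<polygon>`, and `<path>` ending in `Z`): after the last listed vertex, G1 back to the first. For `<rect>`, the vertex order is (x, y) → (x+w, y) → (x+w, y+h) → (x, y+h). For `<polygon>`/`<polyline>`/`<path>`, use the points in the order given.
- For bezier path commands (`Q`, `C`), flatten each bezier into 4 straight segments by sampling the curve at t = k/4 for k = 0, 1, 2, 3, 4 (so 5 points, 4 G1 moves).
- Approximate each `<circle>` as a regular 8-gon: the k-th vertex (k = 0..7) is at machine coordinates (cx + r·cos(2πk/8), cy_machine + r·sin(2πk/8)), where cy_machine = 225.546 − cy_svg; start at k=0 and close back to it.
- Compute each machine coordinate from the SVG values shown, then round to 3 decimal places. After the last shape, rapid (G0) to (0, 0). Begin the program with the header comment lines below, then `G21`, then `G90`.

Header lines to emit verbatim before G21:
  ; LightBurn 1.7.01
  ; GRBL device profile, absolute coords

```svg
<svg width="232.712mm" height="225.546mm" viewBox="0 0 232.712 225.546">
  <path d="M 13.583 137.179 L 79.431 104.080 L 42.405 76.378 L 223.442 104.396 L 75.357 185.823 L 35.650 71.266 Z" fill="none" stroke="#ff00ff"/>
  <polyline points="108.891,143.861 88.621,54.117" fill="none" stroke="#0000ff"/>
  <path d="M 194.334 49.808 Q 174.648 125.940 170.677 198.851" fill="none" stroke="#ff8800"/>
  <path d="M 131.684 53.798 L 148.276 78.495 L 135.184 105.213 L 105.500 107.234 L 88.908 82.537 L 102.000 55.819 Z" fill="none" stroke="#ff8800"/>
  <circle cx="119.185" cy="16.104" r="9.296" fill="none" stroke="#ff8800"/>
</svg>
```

; LightBurn 1.7.01
; GRBL device profile, absolute coords
G21
G90
G0 X13.583 Y88.367
M3 S656
G1 X79.431 Y121.466 F1847
G1 X42.405 Y149.168
G1 X223.442 Y121.150
G1 X75.357 Y39.723
G1 X35.650 Y154.280
G1 X13.583 Y88.367
G0 X108.891 Y81.685
M3 S944
G1 X88.621 Y171.429 F1667
G0 X194.334 Y175.738
M3 S376
G1 X185.473 Y137.873 F3183
G1 X178.577 Y100.411
G1 X173.645 Y63.352
G1 X170.677 Y26.695
G0 X131.684 Y171.748
M3 S376
G1 X148.276 Y147.051 F3183
G1 X135.184 Y120.333
G1 X105.500 Y118.312
G1 X88.908 Y143.009
G1 X102.000 Y169.727
G1 X131.684 Y171.748
G0 X128.481 Y209.442
M3 S376
G1 X125.758 Y216.015 F3183
G1 X119.185 Y218.738
G1 X112.612 Y216.015
G1 X109.889 Y209.442
G1 X112.612 Y202.869
G1 X119.185 Y200.146
G1 X125.758 Y202.869
G1 X128.481 Y209.442
M5
G0 X0.000 Y0.000

viewBox `0 0 232.712 225.546` with mm width/height → 1 unit = 1 mm. Flip: y_m = 225.546 − y_svg.

**Shape 1** — `<path>` closed polygon, stroke `#ff00ff` → score (S656, F1847). Machine vertices: (13.583,88.367) → (79.431,121.466) → (42.405,149.168) → (223.442,121.150) → (75.357,39.723) → (35.650,154.280) → (13.583,88.367). Closed: final G1 returns to the first vertex.

**Shape 2** — `<polyline>` line segment, stroke `#0000ff` → cut (S944, F1667). Machine vertices: (108.891,81.685) → (88.621,171.429). Open path.

**Shape 3** — `<path>` quadratic bezier, stroke `#ff8800` → engrave (S376, F3183). Control points (SVG): P0=(194.334,49.808), P1=(174.648,125.940), P2=(170.677,198.851); sampled at t=k/4. Machine vertices: (194.334,175.738) → (185.473,137.873) → (178.577,100.411) → (173.645,63.352) → (170.677,26.695). Open path.

**Shape 4** — `<path>` regular polygon, stroke `#ff8800` → engrave (S376, F3183). Machine vertices: (131.684,171.748) → (148.276,147.051) → (135.184,120.333) → (105.500,118.312) → (88.908,143.009) → (102.000,169.727) → (131.684,171.748). Closed: final G1 returns to the first vertex.

**Shape 5** — `<circle>` circle, stroke `#ff8800` → engrave (S376, F3183). Machine vertices: (128.481,209.442) → (125.758,216.015) → (119.185,218.738) → (112.612,216.015) → (109.889,209.442) → (112.612,202.869) → (119.185,200.146) → (125.758,202.869) → (128.481,209.442). Closed: final G1 returns to the first vertex.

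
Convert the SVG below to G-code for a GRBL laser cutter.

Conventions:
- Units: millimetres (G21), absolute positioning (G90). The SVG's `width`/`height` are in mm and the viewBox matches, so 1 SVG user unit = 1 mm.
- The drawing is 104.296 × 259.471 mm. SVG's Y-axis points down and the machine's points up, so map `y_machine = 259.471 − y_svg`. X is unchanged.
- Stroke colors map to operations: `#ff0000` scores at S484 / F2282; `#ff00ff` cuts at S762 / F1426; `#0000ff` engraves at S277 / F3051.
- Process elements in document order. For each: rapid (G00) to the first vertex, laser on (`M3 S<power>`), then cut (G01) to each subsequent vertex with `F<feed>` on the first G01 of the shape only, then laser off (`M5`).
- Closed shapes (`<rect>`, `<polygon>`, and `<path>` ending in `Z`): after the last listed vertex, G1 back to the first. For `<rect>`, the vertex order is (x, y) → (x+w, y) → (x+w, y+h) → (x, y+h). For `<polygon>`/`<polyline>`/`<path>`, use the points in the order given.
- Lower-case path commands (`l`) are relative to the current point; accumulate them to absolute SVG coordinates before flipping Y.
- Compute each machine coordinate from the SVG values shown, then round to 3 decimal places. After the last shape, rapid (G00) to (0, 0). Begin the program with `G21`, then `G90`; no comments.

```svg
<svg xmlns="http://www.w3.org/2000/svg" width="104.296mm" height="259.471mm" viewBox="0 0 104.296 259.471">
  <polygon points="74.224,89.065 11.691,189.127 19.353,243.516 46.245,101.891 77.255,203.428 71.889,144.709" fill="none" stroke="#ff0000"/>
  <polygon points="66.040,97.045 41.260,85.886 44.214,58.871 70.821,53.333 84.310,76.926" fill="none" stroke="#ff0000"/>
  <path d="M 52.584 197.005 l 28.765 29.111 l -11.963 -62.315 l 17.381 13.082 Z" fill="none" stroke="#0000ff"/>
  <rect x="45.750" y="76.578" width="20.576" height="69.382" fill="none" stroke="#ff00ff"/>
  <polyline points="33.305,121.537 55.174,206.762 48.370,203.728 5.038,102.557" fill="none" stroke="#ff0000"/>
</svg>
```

G21
G90
G00 X74.224 Y170.406
M3 S484
G01 X11.691 Y70.344 F2282
G01 X19.353 Y15.955
G01 X46.245 Y157.580
G01 X77.255 Y56.043
G01 X71.889 Y114.762
G01 X74.224 Y170.406
M5
G00 X66.040 Y162.426
M3 S484
G01 X41.260 Y173.585 F2282
G01 X44.214 Y200.600
G01 X70.821 Y206.138
G01 X84.310 Y182.545
G01 X66.040 Y162.426
M5
G00 X52.584 Y62.466
M3 S277
G01 X81.349 Y33.355 F3051
G01 X69.386 Y95.670
G01 X86.767 Y82.588
G01 X52.584 Y62.466
M5
G00 X45.750 Y182.893
M3 S762
G01 X66.326 Y182.893 F1426
G01 X66.326 Y113.511
G01 X45.750 Y113.511
G01 X45.750 Y182.893
M5
G00 X33.305 Y137.934
M3 S484
G01 X55.174 Y52.709 F2282
G01 X48.370 Y55.743
G01 X5.038 Y156.914
M5
G00 X0.000 Y0.000

1 u = 1 mm; y_m = 259.471 − y.

[1] `<polygon>` closed polygon, #ff0000→score S484 F2282: (74.224,170.406) → (11.691,70.344) → (19.353,15.955) → (46.245,157.580) → (77.255,56.043) → (71.889,114.762) → (74.224,170.406) (closed)

[2] `<polygon>` regular polygon, #ff0000→score S484 F2282: (66.040,162.426) → (41.260,173.585) → (44.214,200.600) → (70.821,206.138) → (84.310,182.545) → (66.040,162.426) (closed)

[3] `<path>` closed polygon, #0000ff→engrave S277 F3051: (52.584,62.466) → (81.349,33.355) → (69.386,95.670) → (86.767,82.588) → (52.584,62.466) (closed)

[4] `<rect>` rectangle, #ff00ff→cut S762 F1426: (45.750,182.893) → (66.326,182.893) → (66.326,113.511) → (45.750,113.511) → (45.750,182.893) (closed)

[5] `<polyline>` open polyline, #ff0000→score S484 F2282: (33.305,137.934) → (55.174,52.709) → (48.370,55.743) → (5.038,156.914)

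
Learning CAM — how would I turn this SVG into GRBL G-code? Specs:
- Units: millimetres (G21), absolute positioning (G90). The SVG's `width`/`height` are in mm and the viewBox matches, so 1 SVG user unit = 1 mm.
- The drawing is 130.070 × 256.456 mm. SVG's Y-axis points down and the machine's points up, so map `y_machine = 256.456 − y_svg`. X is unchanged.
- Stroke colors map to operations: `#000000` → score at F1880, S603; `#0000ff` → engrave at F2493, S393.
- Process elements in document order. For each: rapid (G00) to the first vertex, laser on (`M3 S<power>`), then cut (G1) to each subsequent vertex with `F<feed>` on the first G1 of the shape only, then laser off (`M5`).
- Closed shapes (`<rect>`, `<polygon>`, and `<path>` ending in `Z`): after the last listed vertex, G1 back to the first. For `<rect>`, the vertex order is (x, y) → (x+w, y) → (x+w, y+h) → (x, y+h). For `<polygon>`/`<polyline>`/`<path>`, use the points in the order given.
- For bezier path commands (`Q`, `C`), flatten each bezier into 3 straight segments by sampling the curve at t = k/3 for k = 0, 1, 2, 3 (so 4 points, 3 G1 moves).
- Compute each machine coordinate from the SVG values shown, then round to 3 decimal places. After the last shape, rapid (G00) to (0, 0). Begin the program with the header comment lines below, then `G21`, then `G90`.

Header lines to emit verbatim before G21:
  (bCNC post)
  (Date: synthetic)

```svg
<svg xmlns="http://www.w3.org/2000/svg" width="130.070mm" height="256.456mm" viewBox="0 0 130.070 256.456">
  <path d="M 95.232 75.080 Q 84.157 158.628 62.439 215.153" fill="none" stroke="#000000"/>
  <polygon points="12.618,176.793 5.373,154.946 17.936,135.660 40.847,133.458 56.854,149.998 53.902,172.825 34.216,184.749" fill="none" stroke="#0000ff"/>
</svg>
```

(bCNC post)
(Date: synthetic)
G21
G90
G00 X95.232 Y181.376
M3 S603
G1 X86.666 Y128.680 F1880
G1 X75.735 Y81.989
G1 X62.439 Y41.303
M5
G00 X12.618 Y79.663
M3 S393
G1 X5.373 Y101.510 F2493
G1 X17.936 Y120.796
G1 X40.847 Y122.998
G1 X56.854 Y106.458
G1 X53.902 Y83.631
G1 X34.216 Y71.707
G1 X12.618 Y79.663
M5
G00 X0.000 Y0.000

Since the viewBox matches the mm dimensions, user units are millimetres directly. The only transform is the Y-flip y_m = 256.456 − y_svg.

Shape 1 is a quadratic bezier drawn with `<path>`. Its stroke #000000 means score at S603, F1880. After flipping Y the toolpath is (95.232,181.376) → (86.666,128.680) → (75.735,81.989) → (62.439,41.303).

Shape 2 is a regular polygon drawn with `<polygon>`. Its stroke #0000ff means engrave at S393, F2493. After flipping Y the toolpath is (12.618,79.663) → (5.373,101.510) → (17.936,120.796) → (40.847,122.998) → (56.854,106.458) → (53.902,83.631) → (34.216,71.707) → (12.618,79.663), returning to the start.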